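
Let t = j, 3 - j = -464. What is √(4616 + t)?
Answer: √5083 ≈ 71.295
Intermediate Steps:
j = 467 (j = 3 - 1*(-464) = 3 + 464 = 467)
t = 467
√(4616 + t) = √(4616 + 467) = √5083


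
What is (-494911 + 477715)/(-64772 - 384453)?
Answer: 17196/449225 ≈ 0.038279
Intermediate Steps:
(-494911 + 477715)/(-64772 - 384453) = -17196/(-449225) = -17196*(-1/449225) = 17196/449225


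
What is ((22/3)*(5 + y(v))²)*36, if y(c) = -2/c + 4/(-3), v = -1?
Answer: 25432/3 ≈ 8477.3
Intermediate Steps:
y(c) = -4/3 - 2/c (y(c) = -2/c + 4*(-⅓) = -2/c - 4/3 = -4/3 - 2/c)
((22/3)*(5 + y(v))²)*36 = ((22/3)*(5 + (-4/3 - 2/(-1)))²)*36 = ((22*(⅓))*(5 + (-4/3 - 2*(-1)))²)*36 = (22*(5 + (-4/3 + 2))²/3)*36 = (22*(5 + ⅔)²/3)*36 = (22*(17/3)²/3)*36 = ((22/3)*(289/9))*36 = (6358/27)*36 = 25432/3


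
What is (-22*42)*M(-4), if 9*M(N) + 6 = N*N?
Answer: -3080/3 ≈ -1026.7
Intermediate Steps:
M(N) = -⅔ + N²/9 (M(N) = -⅔ + (N*N)/9 = -⅔ + N²/9)
(-22*42)*M(-4) = (-22*42)*(-⅔ + (⅑)*(-4)²) = -924*(-⅔ + (⅑)*16) = -924*(-⅔ + 16/9) = -924*10/9 = -3080/3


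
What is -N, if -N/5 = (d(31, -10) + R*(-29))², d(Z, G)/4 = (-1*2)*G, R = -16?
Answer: 1479680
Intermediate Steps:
d(Z, G) = -8*G (d(Z, G) = 4*((-1*2)*G) = 4*(-2*G) = -8*G)
N = -1479680 (N = -5*(-8*(-10) - 16*(-29))² = -5*(80 + 464)² = -5*544² = -5*295936 = -1479680)
-N = -1*(-1479680) = 1479680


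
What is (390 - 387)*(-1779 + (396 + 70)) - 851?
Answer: -4790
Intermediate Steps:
(390 - 387)*(-1779 + (396 + 70)) - 851 = 3*(-1779 + 466) - 851 = 3*(-1313) - 851 = -3939 - 851 = -4790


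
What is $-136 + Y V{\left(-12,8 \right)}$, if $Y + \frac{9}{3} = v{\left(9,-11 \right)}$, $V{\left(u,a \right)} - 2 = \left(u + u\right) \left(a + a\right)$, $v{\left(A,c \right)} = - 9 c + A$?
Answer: $-40246$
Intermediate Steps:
$v{\left(A,c \right)} = A - 9 c$
$V{\left(u,a \right)} = 2 + 4 a u$ ($V{\left(u,a \right)} = 2 + \left(u + u\right) \left(a + a\right) = 2 + 2 u 2 a = 2 + 4 a u$)
$Y = 105$ ($Y = -3 + \left(9 - -99\right) = -3 + \left(9 + 99\right) = -3 + 108 = 105$)
$-136 + Y V{\left(-12,8 \right)} = -136 + 105 \left(2 + 4 \cdot 8 \left(-12\right)\right) = -136 + 105 \left(2 - 384\right) = -136 + 105 \left(-382\right) = -136 - 40110 = -40246$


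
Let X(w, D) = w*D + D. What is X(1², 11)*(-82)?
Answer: -1804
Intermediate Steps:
X(w, D) = D + D*w (X(w, D) = D*w + D = D + D*w)
X(1², 11)*(-82) = (11*(1 + 1²))*(-82) = (11*(1 + 1))*(-82) = (11*2)*(-82) = 22*(-82) = -1804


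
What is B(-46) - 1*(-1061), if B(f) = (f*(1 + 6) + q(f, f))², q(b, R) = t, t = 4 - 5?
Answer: 105390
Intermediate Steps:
t = -1
q(b, R) = -1
B(f) = (-1 + 7*f)² (B(f) = (f*(1 + 6) - 1)² = (f*7 - 1)² = (7*f - 1)² = (-1 + 7*f)²)
B(-46) - 1*(-1061) = (-1 + 7*(-46))² - 1*(-1061) = (-1 - 322)² + 1061 = (-323)² + 1061 = 104329 + 1061 = 105390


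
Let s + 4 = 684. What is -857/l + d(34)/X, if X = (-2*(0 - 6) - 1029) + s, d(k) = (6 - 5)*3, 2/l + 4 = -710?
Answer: 103104810/337 ≈ 3.0595e+5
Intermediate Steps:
l = -1/357 (l = 2/(-4 - 710) = 2/(-714) = 2*(-1/714) = -1/357 ≈ -0.0028011)
s = 680 (s = -4 + 684 = 680)
d(k) = 3 (d(k) = 1*3 = 3)
X = -337 (X = (-2*(0 - 6) - 1029) + 680 = (-2*(-6) - 1029) + 680 = (12 - 1029) + 680 = -1017 + 680 = -337)
-857/l + d(34)/X = -857/(-1/357) + 3/(-337) = -857*(-357) + 3*(-1/337) = 305949 - 3/337 = 103104810/337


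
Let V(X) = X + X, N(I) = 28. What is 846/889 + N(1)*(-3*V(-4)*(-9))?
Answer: -5375826/889 ≈ -6047.0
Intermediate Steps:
V(X) = 2*X
846/889 + N(1)*(-3*V(-4)*(-9)) = 846/889 + 28*(-6*(-4)*(-9)) = 846*(1/889) + 28*(-3*(-8)*(-9)) = 846/889 + 28*(24*(-9)) = 846/889 + 28*(-216) = 846/889 - 6048 = -5375826/889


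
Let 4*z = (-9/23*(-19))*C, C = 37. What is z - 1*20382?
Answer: -1868817/92 ≈ -20313.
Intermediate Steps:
z = 6327/92 (z = ((-9/23*(-19))*37)/4 = ((-9*1/23*(-19))*37)/4 = (-9/23*(-19)*37)/4 = ((171/23)*37)/4 = (1/4)*(6327/23) = 6327/92 ≈ 68.772)
z - 1*20382 = 6327/92 - 1*20382 = 6327/92 - 20382 = -1868817/92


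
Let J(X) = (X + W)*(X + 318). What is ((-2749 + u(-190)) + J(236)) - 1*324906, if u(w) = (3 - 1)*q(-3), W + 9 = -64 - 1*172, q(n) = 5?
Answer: -332631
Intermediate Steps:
W = -245 (W = -9 + (-64 - 1*172) = -9 + (-64 - 172) = -9 - 236 = -245)
u(w) = 10 (u(w) = (3 - 1)*5 = 2*5 = 10)
J(X) = (-245 + X)*(318 + X) (J(X) = (X - 245)*(X + 318) = (-245 + X)*(318 + X))
((-2749 + u(-190)) + J(236)) - 1*324906 = ((-2749 + 10) + (-77910 + 236**2 + 73*236)) - 1*324906 = (-2739 + (-77910 + 55696 + 17228)) - 324906 = (-2739 - 4986) - 324906 = -7725 - 324906 = -332631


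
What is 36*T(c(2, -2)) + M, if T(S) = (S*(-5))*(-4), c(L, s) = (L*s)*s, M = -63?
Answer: 5697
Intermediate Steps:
c(L, s) = L*s²
T(S) = 20*S (T(S) = -5*S*(-4) = 20*S)
36*T(c(2, -2)) + M = 36*(20*(2*(-2)²)) - 63 = 36*(20*(2*4)) - 63 = 36*(20*8) - 63 = 36*160 - 63 = 5760 - 63 = 5697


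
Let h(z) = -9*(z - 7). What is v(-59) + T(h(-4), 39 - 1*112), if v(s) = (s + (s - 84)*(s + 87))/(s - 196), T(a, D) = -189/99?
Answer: 2314/165 ≈ 14.024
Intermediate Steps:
h(z) = 63 - 9*z (h(z) = -9*(-7 + z) = 63 - 9*z)
T(a, D) = -21/11 (T(a, D) = -189*1/99 = -21/11)
v(s) = (s + (-84 + s)*(87 + s))/(-196 + s)
v(-59) + T(h(-4), 39 - 1*112) = (-7308 + (-59)² + 4*(-59))/(-196 - 59) - 21/11 = (-7308 + 3481 - 236)/(-255) - 21/11 = -1/255*(-4063) - 21/11 = 239/15 - 21/11 = 2314/165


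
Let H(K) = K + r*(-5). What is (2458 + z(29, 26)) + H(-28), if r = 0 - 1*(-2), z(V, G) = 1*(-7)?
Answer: 2413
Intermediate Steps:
z(V, G) = -7
r = 2 (r = 0 + 2 = 2)
H(K) = -10 + K (H(K) = K + 2*(-5) = K - 10 = -10 + K)
(2458 + z(29, 26)) + H(-28) = (2458 - 7) + (-10 - 28) = 2451 - 38 = 2413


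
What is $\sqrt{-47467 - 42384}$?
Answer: $i \sqrt{89851} \approx 299.75 i$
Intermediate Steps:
$\sqrt{-47467 - 42384} = \sqrt{-89851} = i \sqrt{89851}$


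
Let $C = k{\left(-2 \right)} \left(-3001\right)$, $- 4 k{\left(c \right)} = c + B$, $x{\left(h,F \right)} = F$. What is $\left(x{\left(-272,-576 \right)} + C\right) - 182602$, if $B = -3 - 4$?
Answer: $- \frac{759721}{4} \approx -1.8993 \cdot 10^{5}$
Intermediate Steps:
$B = -7$
$k{\left(c \right)} = \frac{7}{4} - \frac{c}{4}$ ($k{\left(c \right)} = - \frac{c - 7}{4} = - \frac{-7 + c}{4} = \frac{7}{4} - \frac{c}{4}$)
$C = - \frac{27009}{4}$ ($C = \left(\frac{7}{4} - - \frac{1}{2}\right) \left(-3001\right) = \left(\frac{7}{4} + \frac{1}{2}\right) \left(-3001\right) = \frac{9}{4} \left(-3001\right) = - \frac{27009}{4} \approx -6752.3$)
$\left(x{\left(-272,-576 \right)} + C\right) - 182602 = \left(-576 - \frac{27009}{4}\right) - 182602 = - \frac{29313}{4} - 182602 = - \frac{759721}{4}$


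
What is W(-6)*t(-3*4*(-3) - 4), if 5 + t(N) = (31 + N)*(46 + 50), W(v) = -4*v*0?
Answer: 0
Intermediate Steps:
W(v) = 0
t(N) = 2971 + 96*N (t(N) = -5 + (31 + N)*(46 + 50) = -5 + (31 + N)*96 = -5 + (2976 + 96*N) = 2971 + 96*N)
W(-6)*t(-3*4*(-3) - 4) = 0*(2971 + 96*(-3*4*(-3) - 4)) = 0*(2971 + 96*(-12*(-3) - 4)) = 0*(2971 + 96*(36 - 4)) = 0*(2971 + 96*32) = 0*(2971 + 3072) = 0*6043 = 0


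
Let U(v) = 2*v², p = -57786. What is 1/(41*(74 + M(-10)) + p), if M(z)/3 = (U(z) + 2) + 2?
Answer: -1/29660 ≈ -3.3715e-5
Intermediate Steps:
M(z) = 12 + 6*z² (M(z) = 3*((2*z² + 2) + 2) = 3*((2 + 2*z²) + 2) = 3*(4 + 2*z²) = 12 + 6*z²)
1/(41*(74 + M(-10)) + p) = 1/(41*(74 + (12 + 6*(-10)²)) - 57786) = 1/(41*(74 + (12 + 6*100)) - 57786) = 1/(41*(74 + (12 + 600)) - 57786) = 1/(41*(74 + 612) - 57786) = 1/(41*686 - 57786) = 1/(28126 - 57786) = 1/(-29660) = -1/29660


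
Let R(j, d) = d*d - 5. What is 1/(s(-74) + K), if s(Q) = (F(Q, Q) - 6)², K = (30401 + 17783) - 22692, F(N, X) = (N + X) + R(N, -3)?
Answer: 1/47992 ≈ 2.0837e-5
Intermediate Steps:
R(j, d) = -5 + d² (R(j, d) = d² - 5 = -5 + d²)
F(N, X) = 4 + N + X (F(N, X) = (N + X) + (-5 + (-3)²) = (N + X) + (-5 + 9) = (N + X) + 4 = 4 + N + X)
K = 25492 (K = 48184 - 22692 = 25492)
s(Q) = (-2 + 2*Q)² (s(Q) = ((4 + Q + Q) - 6)² = ((4 + 2*Q) - 6)² = (-2 + 2*Q)²)
1/(s(-74) + K) = 1/(4*(1 - 1*(-74))² + 25492) = 1/(4*(1 + 74)² + 25492) = 1/(4*75² + 25492) = 1/(4*5625 + 25492) = 1/(22500 + 25492) = 1/47992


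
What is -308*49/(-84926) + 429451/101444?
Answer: 19001274237/4307616572 ≈ 4.4111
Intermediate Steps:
-308*49/(-84926) + 429451/101444 = -15092*(-1/84926) + 429451*(1/101444) = 7546/42463 + 429451/101444 = 19001274237/4307616572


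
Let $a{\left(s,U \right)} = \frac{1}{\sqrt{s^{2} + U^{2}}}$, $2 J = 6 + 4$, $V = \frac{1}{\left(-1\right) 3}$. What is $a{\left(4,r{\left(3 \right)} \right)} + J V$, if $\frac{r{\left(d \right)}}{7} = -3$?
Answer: $- \frac{5}{3} + \frac{\sqrt{457}}{457} \approx -1.6199$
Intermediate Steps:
$V = - \frac{1}{3}$ ($V = \frac{1}{-3} = - \frac{1}{3} \approx -0.33333$)
$r{\left(d \right)} = -21$ ($r{\left(d \right)} = 7 \left(-3\right) = -21$)
$J = 5$ ($J = \frac{6 + 4}{2} = \frac{1}{2} \cdot 10 = 5$)
$a{\left(s,U \right)} = \frac{1}{\sqrt{U^{2} + s^{2}}}$
$a{\left(4,r{\left(3 \right)} \right)} + J V = \frac{1}{\sqrt{\left(-21\right)^{2} + 4^{2}}} + 5 \left(- \frac{1}{3}\right) = \frac{1}{\sqrt{441 + 16}} - \frac{5}{3} = \frac{1}{\sqrt{457}} - \frac{5}{3} = \frac{\sqrt{457}}{457} - \frac{5}{3} = - \frac{5}{3} + \frac{\sqrt{457}}{457}$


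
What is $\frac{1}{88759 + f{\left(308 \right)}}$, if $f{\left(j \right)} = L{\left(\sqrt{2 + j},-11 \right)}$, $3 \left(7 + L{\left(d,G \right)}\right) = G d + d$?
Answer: $\frac{99846}{8861528317} + \frac{15 \sqrt{310}}{35446113268} \approx 1.1275 \cdot 10^{-5}$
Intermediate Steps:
$L{\left(d,G \right)} = -7 + \frac{d}{3} + \frac{G d}{3}$ ($L{\left(d,G \right)} = -7 + \frac{G d + d}{3} = -7 + \frac{d + G d}{3} = -7 + \left(\frac{d}{3} + \frac{G d}{3}\right) = -7 + \frac{d}{3} + \frac{G d}{3}$)
$f{\left(j \right)} = -7 - \frac{10 \sqrt{2 + j}}{3}$ ($f{\left(j \right)} = -7 + \frac{\sqrt{2 + j}}{3} + \frac{1}{3} \left(-11\right) \sqrt{2 + j} = -7 + \frac{\sqrt{2 + j}}{3} - \frac{11 \sqrt{2 + j}}{3} = -7 - \frac{10 \sqrt{2 + j}}{3}$)
$\frac{1}{88759 + f{\left(308 \right)}} = \frac{1}{88759 - \left(7 + \frac{10 \sqrt{2 + 308}}{3}\right)} = \frac{1}{88759 - \left(7 + \frac{10 \sqrt{310}}{3}\right)} = \frac{1}{88752 - \frac{10 \sqrt{310}}{3}}$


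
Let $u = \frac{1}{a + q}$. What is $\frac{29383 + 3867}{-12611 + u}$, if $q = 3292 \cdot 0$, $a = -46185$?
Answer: $- \frac{767825625}{291219518} \approx -2.6366$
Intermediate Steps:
$q = 0$
$u = - \frac{1}{46185}$ ($u = \frac{1}{-46185 + 0} = \frac{1}{-46185} = - \frac{1}{46185} \approx -2.1652 \cdot 10^{-5}$)
$\frac{29383 + 3867}{-12611 + u} = \frac{29383 + 3867}{-12611 - \frac{1}{46185}} = \frac{33250}{- \frac{582439036}{46185}} = 33250 \left(- \frac{46185}{582439036}\right) = - \frac{767825625}{291219518}$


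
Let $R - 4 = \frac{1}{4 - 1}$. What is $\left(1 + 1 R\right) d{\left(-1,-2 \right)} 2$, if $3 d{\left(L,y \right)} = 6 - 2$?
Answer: $\frac{128}{9} \approx 14.222$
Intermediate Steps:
$R = \frac{13}{3}$ ($R = 4 + \frac{1}{4 - 1} = 4 + \frac{1}{3} = \frac{13}{3} \approx 4.3333$)
$d{\left(L,y \right)} = \frac{4}{3}$ ($d{\left(L,y \right)} = \frac{6 - 2}{3} = \frac{1}{3} \cdot 4 = \frac{4}{3}$)
$\left(1 + 1 R\right) d{\left(-1,-2 \right)} 2 = \left(1 + 1 \cdot \frac{13}{3}\right) \frac{4}{3} \cdot 2 = \left(1 + \frac{13}{3}\right) \frac{4}{3} \cdot 2 = \frac{16}{3} \cdot \frac{4}{3} \cdot 2 = \frac{64}{9} \cdot 2 = \frac{128}{9}$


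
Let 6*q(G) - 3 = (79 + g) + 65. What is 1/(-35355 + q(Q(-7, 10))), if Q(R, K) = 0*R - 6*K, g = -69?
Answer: -1/35342 ≈ -2.8295e-5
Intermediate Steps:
Q(R, K) = -6*K (Q(R, K) = 0 - 6*K = -6*K)
q(G) = 13 (q(G) = 1/2 + ((79 - 69) + 65)/6 = 1/2 + (10 + 65)/6 = 1/2 + (1/6)*75 = 1/2 + 25/2 = 13)
1/(-35355 + q(Q(-7, 10))) = 1/(-35355 + 13) = 1/(-35342) = -1/35342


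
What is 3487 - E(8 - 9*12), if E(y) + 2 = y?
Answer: 3589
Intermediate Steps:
E(y) = -2 + y
3487 - E(8 - 9*12) = 3487 - (-2 + (8 - 9*12)) = 3487 - (-2 + (8 - 108)) = 3487 - (-2 - 100) = 3487 - 1*(-102) = 3487 + 102 = 3589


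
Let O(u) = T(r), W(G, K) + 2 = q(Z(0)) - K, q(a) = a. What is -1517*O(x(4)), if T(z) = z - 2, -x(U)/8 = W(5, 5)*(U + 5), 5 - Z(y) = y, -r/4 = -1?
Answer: -3034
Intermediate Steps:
r = 4 (r = -4*(-1) = 4)
Z(y) = 5 - y
W(G, K) = 3 - K (W(G, K) = -2 + ((5 - 1*0) - K) = -2 + ((5 + 0) - K) = -2 + (5 - K) = 3 - K)
x(U) = 80 + 16*U (x(U) = -8*(3 - 1*5)*(U + 5) = -8*(3 - 5)*(5 + U) = -(-16)*(5 + U) = -8*(-10 - 2*U) = 80 + 16*U)
T(z) = -2 + z
O(u) = 2 (O(u) = -2 + 4 = 2)
-1517*O(x(4)) = -1517*2 = -3034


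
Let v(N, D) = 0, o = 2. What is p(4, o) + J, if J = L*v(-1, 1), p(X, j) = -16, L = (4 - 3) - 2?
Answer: -16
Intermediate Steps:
L = -1 (L = 1 - 2 = -1)
J = 0 (J = -1*0 = 0)
p(4, o) + J = -16 + 0 = -16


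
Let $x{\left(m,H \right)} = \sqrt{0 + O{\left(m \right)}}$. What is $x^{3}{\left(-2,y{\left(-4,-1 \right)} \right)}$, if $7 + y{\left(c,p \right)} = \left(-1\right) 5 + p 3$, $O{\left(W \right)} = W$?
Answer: $- 2 i \sqrt{2} \approx - 2.8284 i$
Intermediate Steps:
$y{\left(c,p \right)} = -12 + 3 p$ ($y{\left(c,p \right)} = -7 + \left(\left(-1\right) 5 + p 3\right) = -7 + \left(-5 + 3 p\right) = -12 + 3 p$)
$x{\left(m,H \right)} = \sqrt{m}$ ($x{\left(m,H \right)} = \sqrt{0 + m} = \sqrt{m}$)
$x^{3}{\left(-2,y{\left(-4,-1 \right)} \right)} = \left(\sqrt{-2}\right)^{3} = \left(i \sqrt{2}\right)^{3} = - 2 i \sqrt{2}$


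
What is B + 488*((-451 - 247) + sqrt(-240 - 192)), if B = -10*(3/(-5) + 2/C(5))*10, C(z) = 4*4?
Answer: -681153/2 + 5856*I*sqrt(3) ≈ -3.4058e+5 + 10143.0*I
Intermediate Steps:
C(z) = 16
B = 95/2 (B = -10*(3/(-5) + 2/16)*10 = -10*(3*(-1/5) + 2*(1/16))*10 = -10*(-3/5 + 1/8)*10 = -10*(-19/40)*10 = (19/4)*10 = 95/2 ≈ 47.500)
B + 488*((-451 - 247) + sqrt(-240 - 192)) = 95/2 + 488*((-451 - 247) + sqrt(-240 - 192)) = 95/2 + 488*(-698 + sqrt(-432)) = 95/2 + 488*(-698 + 12*I*sqrt(3)) = 95/2 + (-340624 + 5856*I*sqrt(3)) = -681153/2 + 5856*I*sqrt(3)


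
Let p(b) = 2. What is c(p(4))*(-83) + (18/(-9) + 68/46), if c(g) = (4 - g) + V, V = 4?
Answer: -11466/23 ≈ -498.52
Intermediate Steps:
c(g) = 8 - g (c(g) = (4 - g) + 4 = 8 - g)
c(p(4))*(-83) + (18/(-9) + 68/46) = (8 - 1*2)*(-83) + (18/(-9) + 68/46) = (8 - 2)*(-83) + (18*(-1/9) + 68*(1/46)) = 6*(-83) + (-2 + 34/23) = -498 - 12/23 = -11466/23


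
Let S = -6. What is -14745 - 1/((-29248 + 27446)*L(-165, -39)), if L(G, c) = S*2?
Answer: -318845881/21624 ≈ -14745.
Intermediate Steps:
L(G, c) = -12 (L(G, c) = -6*2 = -12)
-14745 - 1/((-29248 + 27446)*L(-165, -39)) = -14745 - 1/((-29248 + 27446)*(-12)) = -14745 - (-1)/((-1802)*12) = -14745 - (-1)*(-1)/(1802*12) = -14745 - 1*1/21624 = -14745 - 1/21624 = -318845881/21624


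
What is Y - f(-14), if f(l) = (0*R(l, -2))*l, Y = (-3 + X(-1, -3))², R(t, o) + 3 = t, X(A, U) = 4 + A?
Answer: 0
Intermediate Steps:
R(t, o) = -3 + t
Y = 0 (Y = (-3 + (4 - 1))² = (-3 + 3)² = 0² = 0)
f(l) = 0 (f(l) = (0*(-3 + l))*l = 0*l = 0)
Y - f(-14) = 0 - 1*0 = 0 + 0 = 0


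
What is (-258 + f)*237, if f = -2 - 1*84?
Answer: -81528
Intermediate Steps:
f = -86 (f = -2 - 84 = -86)
(-258 + f)*237 = (-258 - 86)*237 = -344*237 = -81528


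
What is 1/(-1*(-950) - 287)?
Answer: 1/663 ≈ 0.0015083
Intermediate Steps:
1/(-1*(-950) - 287) = 1/(950 - 287) = 1/663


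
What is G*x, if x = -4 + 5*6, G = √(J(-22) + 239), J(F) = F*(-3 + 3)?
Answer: 26*√239 ≈ 401.95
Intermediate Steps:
J(F) = 0 (J(F) = F*0 = 0)
G = √239 (G = √(0 + 239) = √239 ≈ 15.460)
x = 26 (x = -4 + 30 = 26)
G*x = √239*26 = 26*√239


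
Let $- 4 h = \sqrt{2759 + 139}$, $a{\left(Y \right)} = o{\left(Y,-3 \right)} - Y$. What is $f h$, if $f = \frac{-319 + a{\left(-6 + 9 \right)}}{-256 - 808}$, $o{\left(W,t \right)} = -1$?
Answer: $- \frac{51 \sqrt{322}}{224} \approx -4.0855$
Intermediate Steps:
$a{\left(Y \right)} = -1 - Y$
$f = \frac{17}{56}$ ($f = \frac{-319 - 4}{-256 - 808} = \frac{-319 - 4}{-1064} = \left(-319 - 4\right) \left(- \frac{1}{1064}\right) = \left(-323\right) \left(- \frac{1}{1064}\right) = \frac{17}{56} \approx 0.30357$)
$h = - \frac{3 \sqrt{322}}{4}$ ($h = - \frac{\sqrt{2759 + 139}}{4} = - \frac{\sqrt{2898}}{4} = - \frac{3 \sqrt{322}}{4} \approx -13.458$)
$f h = \frac{17 \left(- \frac{3 \sqrt{322}}{4}\right)}{56} = - \frac{51 \sqrt{322}}{224}$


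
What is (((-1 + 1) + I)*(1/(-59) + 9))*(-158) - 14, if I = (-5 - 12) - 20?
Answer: 3097554/59 ≈ 52501.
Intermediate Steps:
I = -37 (I = -17 - 20 = -37)
(((-1 + 1) + I)*(1/(-59) + 9))*(-158) - 14 = (((-1 + 1) - 37)*(1/(-59) + 9))*(-158) - 14 = ((0 - 37)*(-1/59 + 9))*(-158) - 14 = -37*530/59*(-158) - 14 = -19610/59*(-158) - 14 = 3098380/59 - 14 = 3097554/59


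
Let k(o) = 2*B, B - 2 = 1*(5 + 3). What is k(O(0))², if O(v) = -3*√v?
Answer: 400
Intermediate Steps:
B = 10 (B = 2 + 1*(5 + 3) = 2 + 1*8 = 2 + 8 = 10)
k(o) = 20 (k(o) = 2*10 = 20)
k(O(0))² = 20² = 400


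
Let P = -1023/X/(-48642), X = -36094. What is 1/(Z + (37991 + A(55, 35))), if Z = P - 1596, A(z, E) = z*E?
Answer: 53202556/2038721945889 ≈ 2.6096e-5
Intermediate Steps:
A(z, E) = E*z
P = -31/53202556 (P = -1023/(-36094)/(-48642) = -1023*(-1/36094)*(-1/48642) = (1023/36094)*(-1/48642) = -31/53202556 ≈ -5.8268e-7)
Z = -84911279407/53202556 (Z = -31/53202556 - 1596 = -84911279407/53202556 ≈ -1596.0)
1/(Z + (37991 + A(55, 35))) = 1/(-84911279407/53202556 + (37991 + 35*55)) = 1/(-84911279407/53202556 + (37991 + 1925)) = 1/(-84911279407/53202556 + 39916) = 1/(2038721945889/53202556) = 53202556/2038721945889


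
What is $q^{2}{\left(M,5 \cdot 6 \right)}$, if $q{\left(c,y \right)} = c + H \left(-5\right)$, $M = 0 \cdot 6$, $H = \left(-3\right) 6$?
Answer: $8100$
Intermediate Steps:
$H = -18$
$M = 0$
$q{\left(c,y \right)} = 90 + c$ ($q{\left(c,y \right)} = c - -90 = c + 90 = 90 + c$)
$q^{2}{\left(M,5 \cdot 6 \right)} = \left(90 + 0\right)^{2} = 90^{2} = 8100$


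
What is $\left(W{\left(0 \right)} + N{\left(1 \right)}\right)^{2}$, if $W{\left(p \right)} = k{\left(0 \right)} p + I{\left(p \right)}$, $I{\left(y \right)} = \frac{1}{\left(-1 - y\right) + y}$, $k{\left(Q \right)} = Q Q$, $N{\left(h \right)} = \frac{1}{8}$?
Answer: $\frac{49}{64} \approx 0.76563$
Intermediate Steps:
$N{\left(h \right)} = \frac{1}{8}$
$k{\left(Q \right)} = Q^{2}$
$I{\left(y \right)} = -1$ ($I{\left(y \right)} = \frac{1}{-1} = -1$)
$W{\left(p \right)} = -1$ ($W{\left(p \right)} = 0^{2} p - 1 = 0 p - 1 = 0 - 1 = -1$)
$\left(W{\left(0 \right)} + N{\left(1 \right)}\right)^{2} = \left(-1 + \frac{1}{8}\right)^{2} = \left(- \frac{7}{8}\right)^{2} = \frac{49}{64}$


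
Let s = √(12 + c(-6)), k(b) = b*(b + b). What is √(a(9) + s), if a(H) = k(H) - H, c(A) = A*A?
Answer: √(153 + 4*√3) ≈ 12.646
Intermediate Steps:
k(b) = 2*b² (k(b) = b*(2*b) = 2*b²)
c(A) = A²
a(H) = -H + 2*H² (a(H) = 2*H² - H = -H + 2*H²)
s = 4*√3 (s = √(12 + (-6)²) = √(12 + 36) = √48 = 4*√3 ≈ 6.9282)
√(a(9) + s) = √(9*(-1 + 2*9) + 4*√3) = √(9*(-1 + 18) + 4*√3) = √(9*17 + 4*√3) = √(153 + 4*√3)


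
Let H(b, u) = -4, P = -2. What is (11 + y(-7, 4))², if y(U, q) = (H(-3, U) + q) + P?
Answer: 81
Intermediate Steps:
y(U, q) = -6 + q (y(U, q) = (-4 + q) - 2 = -6 + q)
(11 + y(-7, 4))² = (11 + (-6 + 4))² = (11 - 2)² = 9² = 81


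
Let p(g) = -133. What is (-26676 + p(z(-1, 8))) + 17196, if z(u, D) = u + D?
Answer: -9613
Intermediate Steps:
z(u, D) = D + u
(-26676 + p(z(-1, 8))) + 17196 = (-26676 - 133) + 17196 = -26809 + 17196 = -9613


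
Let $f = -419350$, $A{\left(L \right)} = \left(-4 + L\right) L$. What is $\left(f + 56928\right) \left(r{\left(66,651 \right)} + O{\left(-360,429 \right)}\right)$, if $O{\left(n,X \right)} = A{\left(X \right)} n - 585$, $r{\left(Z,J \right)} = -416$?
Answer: $23788655598422$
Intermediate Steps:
$A{\left(L \right)} = L \left(-4 + L\right)$
$O{\left(n,X \right)} = -585 + X n \left(-4 + X\right)$ ($O{\left(n,X \right)} = X \left(-4 + X\right) n - 585 = X n \left(-4 + X\right) - 585 = -585 + X n \left(-4 + X\right)$)
$\left(f + 56928\right) \left(r{\left(66,651 \right)} + O{\left(-360,429 \right)}\right) = \left(-419350 + 56928\right) \left(-416 + \left(-585 + 429 \left(-360\right) \left(-4 + 429\right)\right)\right) = - 362422 \left(-416 + \left(-585 + 429 \left(-360\right) 425\right)\right) = - 362422 \left(-416 - 65637585\right) = \left(-362422\right) \left(-65638001\right) = 23788655598422$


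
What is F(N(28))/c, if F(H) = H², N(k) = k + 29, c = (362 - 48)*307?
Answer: 3249/96398 ≈ 0.033704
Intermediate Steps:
c = 96398 (c = 314*307 = 96398)
N(k) = 29 + k
F(N(28))/c = (29 + 28)²/96398 = 57²*(1/96398) = 3249*(1/96398) = 3249/96398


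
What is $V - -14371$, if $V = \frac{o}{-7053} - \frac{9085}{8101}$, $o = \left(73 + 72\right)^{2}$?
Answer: $\frac{820872128933}{57136353} \approx 14367.0$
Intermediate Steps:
$o = 21025$ ($o = 145^{2} = 21025$)
$V = - \frac{234400030}{57136353}$ ($V = \frac{21025}{-7053} - \frac{9085}{8101} = 21025 \left(- \frac{1}{7053}\right) - \frac{9085}{8101} = - \frac{21025}{7053} - \frac{9085}{8101} = - \frac{234400030}{57136353} \approx -4.1025$)
$V - -14371 = - \frac{234400030}{57136353} - -14371 = - \frac{234400030}{57136353} + 14371 = \frac{820872128933}{57136353}$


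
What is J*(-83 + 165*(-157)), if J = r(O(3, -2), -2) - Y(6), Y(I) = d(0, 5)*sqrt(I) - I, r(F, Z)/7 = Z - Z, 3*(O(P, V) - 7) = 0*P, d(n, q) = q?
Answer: -155928 + 129940*sqrt(6) ≈ 1.6236e+5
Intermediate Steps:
O(P, V) = 7 (O(P, V) = 7 + (0*P)/3 = 7 + (1/3)*0 = 7 + 0 = 7)
r(F, Z) = 0 (r(F, Z) = 7*(Z - Z) = 7*0 = 0)
Y(I) = -I + 5*sqrt(I) (Y(I) = 5*sqrt(I) - I = -I + 5*sqrt(I))
J = 6 - 5*sqrt(6) (J = 0 - (-1*6 + 5*sqrt(6)) = 0 - (-6 + 5*sqrt(6)) = 0 + (6 - 5*sqrt(6)) = 6 - 5*sqrt(6) ≈ -6.2475)
J*(-83 + 165*(-157)) = (6 - 5*sqrt(6))*(-83 + 165*(-157)) = (6 - 5*sqrt(6))*(-83 - 25905) = (6 - 5*sqrt(6))*(-25988) = -155928 + 129940*sqrt(6)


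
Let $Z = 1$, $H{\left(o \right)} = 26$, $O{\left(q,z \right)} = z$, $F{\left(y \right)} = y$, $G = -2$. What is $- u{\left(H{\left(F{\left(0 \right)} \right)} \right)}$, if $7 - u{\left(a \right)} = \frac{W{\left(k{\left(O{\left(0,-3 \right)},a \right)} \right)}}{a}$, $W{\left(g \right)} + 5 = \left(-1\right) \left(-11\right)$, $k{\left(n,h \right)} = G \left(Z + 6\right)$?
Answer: $- \frac{88}{13} \approx -6.7692$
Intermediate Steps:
$k{\left(n,h \right)} = -14$ ($k{\left(n,h \right)} = - 2 \left(1 + 6\right) = \left(-2\right) 7 = -14$)
$W{\left(g \right)} = 6$ ($W{\left(g \right)} = -5 - -11 = -5 + 11 = 6$)
$u{\left(a \right)} = 7 - \frac{6}{a}$
$- u{\left(H{\left(F{\left(0 \right)} \right)} \right)} = - (7 - \frac{6}{26}) = - (7 - \frac{3}{13}) = \left(-1\right) \frac{88}{13} = - \frac{88}{13}$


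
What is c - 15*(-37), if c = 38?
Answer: 593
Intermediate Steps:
c - 15*(-37) = 38 - 15*(-37) = 38 + 555 = 593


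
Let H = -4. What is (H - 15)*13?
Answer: -247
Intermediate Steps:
(H - 15)*13 = (-4 - 15)*13 = -19*13 = -247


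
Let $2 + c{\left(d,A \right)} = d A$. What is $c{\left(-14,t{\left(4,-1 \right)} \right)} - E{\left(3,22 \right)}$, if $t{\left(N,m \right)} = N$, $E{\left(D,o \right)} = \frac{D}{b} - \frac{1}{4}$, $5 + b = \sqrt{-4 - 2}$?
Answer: $- \frac{7101}{124} + \frac{3 i \sqrt{6}}{31} \approx -57.266 + 0.23705 i$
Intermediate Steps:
$b = -5 + i \sqrt{6}$ ($b = -5 + \sqrt{-4 - 2} = -5 + \sqrt{-6} = -5 + i \sqrt{6} \approx -5.0 + 2.4495 i$)
$E{\left(D,o \right)} = - \frac{1}{4} + \frac{D}{-5 + i \sqrt{6}}$ ($E{\left(D,o \right)} = \frac{D}{-5 + i \sqrt{6}} - \frac{1}{4} = - \frac{1}{4} + \frac{D}{-5 + i \sqrt{6}}$)
$c{\left(d,A \right)} = -2 + A d$ ($c{\left(d,A \right)} = -2 + d A = -2 + A d$)
$c{\left(-14,t{\left(4,-1 \right)} \right)} - E{\left(3,22 \right)} = \left(-2 + 4 \left(-14\right)\right) - \left(- \frac{1}{4} - \frac{15}{31} - \frac{1}{31} i 3 \sqrt{6}\right) = \left(-2 - 56\right) - \left(- \frac{1}{4} - \frac{15}{31} - \frac{3 i \sqrt{6}}{31}\right) = -58 - \left(- \frac{91}{124} - \frac{3 i \sqrt{6}}{31}\right) = -58 + \left(\frac{91}{124} + \frac{3 i \sqrt{6}}{31}\right) = - \frac{7101}{124} + \frac{3 i \sqrt{6}}{31}$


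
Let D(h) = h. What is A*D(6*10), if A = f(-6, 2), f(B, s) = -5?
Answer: -300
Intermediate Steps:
A = -5
A*D(6*10) = -30*10 = -5*60 = -300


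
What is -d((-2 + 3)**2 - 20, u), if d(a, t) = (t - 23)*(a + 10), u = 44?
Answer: 189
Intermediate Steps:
d(a, t) = (-23 + t)*(10 + a)
-d((-2 + 3)**2 - 20, u) = -(-230 - 23*((-2 + 3)**2 - 20) + 10*44 + ((-2 + 3)**2 - 20)*44) = -(-230 - 23*(1**2 - 20) + 440 + (1**2 - 20)*44) = -(-230 - 23*(1 - 20) + 440 + (1 - 20)*44) = -(-230 - 23*(-19) + 440 - 19*44) = -(-230 + 437 + 440 - 836) = -1*(-189) = 189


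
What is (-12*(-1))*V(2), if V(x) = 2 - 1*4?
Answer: -24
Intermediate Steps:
V(x) = -2 (V(x) = 2 - 4 = -2)
(-12*(-1))*V(2) = -12*(-1)*(-2) = 12*(-2) = -24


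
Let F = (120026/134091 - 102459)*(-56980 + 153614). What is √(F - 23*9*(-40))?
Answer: I*√19780290343403540218/44697 ≈ 99503.0*I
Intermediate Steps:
F = -1327626477305062/134091 (F = (120026*(1/134091) - 102459)*96634 = (120026/134091 - 102459)*96634 = -13738709743/134091*96634 = -1327626477305062/134091 ≈ -9.9009e+9)
√(F - 23*9*(-40)) = √(-1327626477305062/134091 - 23*9*(-40)) = √(-1327626477305062/134091 - 207*(-40)) = √(-1327626477305062/134091 + 8280) = √(-1327625367031582/134091) = I*√19780290343403540218/44697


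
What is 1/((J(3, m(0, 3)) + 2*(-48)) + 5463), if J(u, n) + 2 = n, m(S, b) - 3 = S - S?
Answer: 1/5368 ≈ 0.00018629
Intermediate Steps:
m(S, b) = 3 (m(S, b) = 3 + (S - S) = 3 + 0 = 3)
J(u, n) = -2 + n
1/((J(3, m(0, 3)) + 2*(-48)) + 5463) = 1/(((-2 + 3) + 2*(-48)) + 5463) = 1/((1 - 96) + 5463) = 1/(-95 + 5463) = 1/5368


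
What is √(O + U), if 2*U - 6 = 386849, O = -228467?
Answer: I*√140158/2 ≈ 187.19*I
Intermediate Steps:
U = 386855/2 (U = 3 + (½)*386849 = 3 + 386849/2 = 386855/2 ≈ 1.9343e+5)
√(O + U) = √(-228467 + 386855/2) = √(-70079/2) = I*√140158/2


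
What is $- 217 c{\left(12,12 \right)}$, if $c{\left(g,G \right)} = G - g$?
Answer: $0$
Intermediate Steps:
$- 217 c{\left(12,12 \right)} = - 217 \left(12 - 12\right) = \left(-217\right) 0 = 0$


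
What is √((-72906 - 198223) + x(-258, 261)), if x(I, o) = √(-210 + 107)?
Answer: √(-271129 + I*√103) ≈ 0.01 + 520.7*I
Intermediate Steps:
x(I, o) = I*√103 (x(I, o) = √(-103) = I*√103)
√((-72906 - 198223) + x(-258, 261)) = √((-72906 - 198223) + I*√103) = √(-271129 + I*√103)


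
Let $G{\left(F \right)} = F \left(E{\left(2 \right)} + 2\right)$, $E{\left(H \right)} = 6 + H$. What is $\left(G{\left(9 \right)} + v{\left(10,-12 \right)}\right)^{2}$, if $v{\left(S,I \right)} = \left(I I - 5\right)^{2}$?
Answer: $376786921$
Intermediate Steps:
$G{\left(F \right)} = 10 F$ ($G{\left(F \right)} = F \left(\left(6 + 2\right) + 2\right) = F \left(8 + 2\right) = F 10 = 10 F$)
$v{\left(S,I \right)} = \left(-5 + I^{2}\right)^{2}$ ($v{\left(S,I \right)} = \left(I^{2} - 5\right)^{2} = \left(-5 + I^{2}\right)^{2}$)
$\left(G{\left(9 \right)} + v{\left(10,-12 \right)}\right)^{2} = \left(10 \cdot 9 + \left(-5 + \left(-12\right)^{2}\right)^{2}\right)^{2} = \left(90 + \left(-5 + 144\right)^{2}\right)^{2} = \left(90 + 139^{2}\right)^{2} = \left(90 + 19321\right)^{2} = 19411^{2} = 376786921$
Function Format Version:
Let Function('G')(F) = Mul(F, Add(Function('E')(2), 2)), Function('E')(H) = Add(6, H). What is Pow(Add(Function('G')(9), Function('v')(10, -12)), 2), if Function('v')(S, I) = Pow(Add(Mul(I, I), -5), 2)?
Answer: 376786921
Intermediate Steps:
Function('G')(F) = Mul(10, F) (Function('G')(F) = Mul(F, Add(Add(6, 2), 2)) = Mul(F, Add(8, 2)) = Mul(F, 10) = Mul(10, F))
Function('v')(S, I) = Pow(Add(-5, Pow(I, 2)), 2) (Function('v')(S, I) = Pow(Add(Pow(I, 2), -5), 2) = Pow(Add(-5, Pow(I, 2)), 2))
Pow(Add(Function('G')(9), Function('v')(10, -12)), 2) = Pow(Add(Mul(10, 9), Pow(Add(-5, Pow(-12, 2)), 2)), 2) = Pow(Add(90, Pow(Add(-5, 144), 2)), 2) = Pow(Add(90, Pow(139, 2)), 2) = Pow(Add(90, 19321), 2) = Pow(19411, 2) = 376786921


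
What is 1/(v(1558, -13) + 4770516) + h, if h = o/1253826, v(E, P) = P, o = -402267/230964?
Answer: -543142420679/460494536906472264 ≈ -1.1795e-6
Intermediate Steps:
o = -134089/76988 (o = -402267*1/230964 = -134089/76988 ≈ -1.7417)
h = -134089/96529556088 (h = -134089/76988/1253826 = -134089/76988*1/1253826 = -134089/96529556088 ≈ -1.3891e-6)
1/(v(1558, -13) + 4770516) + h = 1/(-13 + 4770516) - 134089/96529556088 = 1/4770503 - 134089/96529556088 = -543142420679/460494536906472264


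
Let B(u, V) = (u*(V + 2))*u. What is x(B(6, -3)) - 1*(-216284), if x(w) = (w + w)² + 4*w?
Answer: 221324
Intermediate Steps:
B(u, V) = u²*(2 + V) (B(u, V) = (u*(2 + V))*u = u²*(2 + V))
x(w) = 4*w + 4*w² (x(w) = (2*w)² + 4*w = 4*w² + 4*w = 4*w + 4*w²)
x(B(6, -3)) - 1*(-216284) = 4*(6²*(2 - 3))*(1 + 6²*(2 - 3)) - 1*(-216284) = 4*(36*(-1))*(1 + 36*(-1)) + 216284 = 4*(-36)*(1 - 36) + 216284 = 4*(-36)*(-35) + 216284 = 5040 + 216284 = 221324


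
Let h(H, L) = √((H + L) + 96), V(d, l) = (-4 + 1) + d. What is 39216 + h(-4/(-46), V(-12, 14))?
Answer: 39216 + √42895/23 ≈ 39225.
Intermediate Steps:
V(d, l) = -3 + d
h(H, L) = √(96 + H + L)
39216 + h(-4/(-46), V(-12, 14)) = 39216 + √(96 - 4/(-46) + (-3 - 12)) = 39216 + √(96 - 4*(-1/46) - 15) = 39216 + √(96 + 2/23 - 15) = 39216 + √(1865/23) = 39216 + √42895/23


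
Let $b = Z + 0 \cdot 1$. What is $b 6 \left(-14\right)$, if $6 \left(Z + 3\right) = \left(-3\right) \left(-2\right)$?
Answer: $168$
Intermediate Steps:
$Z = -2$ ($Z = -3 + \frac{\left(-3\right) \left(-2\right)}{6} = -3 + \frac{1}{6} \cdot 6 = -3 + 1 = -2$)
$b = -2$ ($b = -2 + 0 \cdot 1 = -2 + 0 = -2$)
$b 6 \left(-14\right) = - 2 \cdot 6 \left(-14\right) = \left(-2\right) \left(-84\right) = 168$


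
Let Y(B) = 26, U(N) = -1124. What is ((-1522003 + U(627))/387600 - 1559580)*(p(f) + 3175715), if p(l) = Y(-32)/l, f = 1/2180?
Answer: -130264383094750611/25840 ≈ -5.0412e+12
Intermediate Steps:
f = 1/2180 ≈ 0.00045872
p(l) = 26/l
((-1522003 + U(627))/387600 - 1559580)*(p(f) + 3175715) = ((-1522003 - 1124)/387600 - 1559580)*(26/(1/2180) + 3175715) = (-1523127*1/387600 - 1559580)*(26*2180 + 3175715) = (-507709/129200 - 1559580)*(56680 + 3175715) = -201498243709/129200*3232395 = -130264383094750611/25840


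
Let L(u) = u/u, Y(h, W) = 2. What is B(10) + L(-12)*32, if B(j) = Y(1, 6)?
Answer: 34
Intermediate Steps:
L(u) = 1
B(j) = 2
B(10) + L(-12)*32 = 2 + 1*32 = 2 + 32 = 34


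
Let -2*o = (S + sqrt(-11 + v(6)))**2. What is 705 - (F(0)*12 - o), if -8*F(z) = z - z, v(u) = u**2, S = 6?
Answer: 1289/2 ≈ 644.50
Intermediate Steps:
F(z) = 0 (F(z) = -(z - z)/8 = -1/8*0 = 0)
o = -121/2 (o = -(6 + sqrt(-11 + 6**2))**2/2 = -(6 + sqrt(-11 + 36))**2/2 = -(6 + sqrt(25))**2/2 = -(6 + 5)**2/2 = -1/2*11**2 = -1/2*121 = -121/2 ≈ -60.500)
705 - (F(0)*12 - o) = 705 - (0*12 - 1*(-121/2)) = 705 - (0 + 121/2) = 705 - 1*121/2 = 705 - 121/2 = 1289/2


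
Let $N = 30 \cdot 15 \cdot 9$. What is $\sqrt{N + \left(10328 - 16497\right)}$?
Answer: $i \sqrt{2119} \approx 46.033 i$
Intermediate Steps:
$N = 4050$ ($N = 450 \cdot 9 = 4050$)
$\sqrt{N + \left(10328 - 16497\right)} = \sqrt{4050 + \left(10328 - 16497\right)} = \sqrt{4050 - 6169} = \sqrt{-2119} = i \sqrt{2119}$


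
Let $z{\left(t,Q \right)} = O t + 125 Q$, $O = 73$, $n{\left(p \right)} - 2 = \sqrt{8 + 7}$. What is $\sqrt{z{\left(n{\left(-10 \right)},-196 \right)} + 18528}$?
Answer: $\sqrt{-5826 + 73 \sqrt{15}} \approx 74.453 i$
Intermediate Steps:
$n{\left(p \right)} = 2 + \sqrt{15}$ ($n{\left(p \right)} = 2 + \sqrt{8 + 7} = 2 + \sqrt{15}$)
$z{\left(t,Q \right)} = 73 t + 125 Q$
$\sqrt{z{\left(n{\left(-10 \right)},-196 \right)} + 18528} = \sqrt{\left(73 \left(2 + \sqrt{15}\right) + 125 \left(-196\right)\right) + 18528} = \sqrt{\left(\left(146 + 73 \sqrt{15}\right) - 24500\right) + 18528} = \sqrt{\left(-24354 + 73 \sqrt{15}\right) + 18528} = \sqrt{-5826 + 73 \sqrt{15}}$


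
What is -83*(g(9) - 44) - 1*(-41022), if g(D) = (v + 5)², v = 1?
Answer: 41686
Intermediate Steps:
g(D) = 36 (g(D) = (1 + 5)² = 6² = 36)
-83*(g(9) - 44) - 1*(-41022) = -83*(36 - 44) - 1*(-41022) = -83*(-8) + 41022 = 664 + 41022 = 41686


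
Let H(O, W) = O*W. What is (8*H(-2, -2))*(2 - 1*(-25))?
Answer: 864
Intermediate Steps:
(8*H(-2, -2))*(2 - 1*(-25)) = (8*(-2*(-2)))*(2 - 1*(-25)) = (8*4)*(2 + 25) = 32*27 = 864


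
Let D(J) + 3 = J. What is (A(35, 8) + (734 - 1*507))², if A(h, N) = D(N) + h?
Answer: 71289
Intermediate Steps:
D(J) = -3 + J
A(h, N) = -3 + N + h (A(h, N) = (-3 + N) + h = -3 + N + h)
(A(35, 8) + (734 - 1*507))² = ((-3 + 8 + 35) + (734 - 1*507))² = (40 + (734 - 507))² = (40 + 227)² = 267² = 71289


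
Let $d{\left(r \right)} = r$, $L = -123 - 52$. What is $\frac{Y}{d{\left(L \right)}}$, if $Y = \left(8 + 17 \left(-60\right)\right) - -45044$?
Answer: $- \frac{44032}{175} \approx -251.61$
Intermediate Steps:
$L = -175$ ($L = -123 - 52 = -175$)
$Y = 44032$ ($Y = \left(8 - 1020\right) + 45044 = -1012 + 45044 = 44032$)
$\frac{Y}{d{\left(L \right)}} = \frac{44032}{-175} = 44032 \left(- \frac{1}{175}\right) = - \frac{44032}{175}$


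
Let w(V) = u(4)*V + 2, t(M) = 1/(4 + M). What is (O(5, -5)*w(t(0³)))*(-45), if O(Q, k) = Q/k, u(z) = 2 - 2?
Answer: 90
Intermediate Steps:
u(z) = 0
w(V) = 2 (w(V) = 0*V + 2 = 0 + 2 = 2)
(O(5, -5)*w(t(0³)))*(-45) = ((5/(-5))*2)*(-45) = ((5*(-⅕))*2)*(-45) = -1*2*(-45) = -2*(-45) = 90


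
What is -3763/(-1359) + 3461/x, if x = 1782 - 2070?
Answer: -134065/14496 ≈ -9.2484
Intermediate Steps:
x = -288
-3763/(-1359) + 3461/x = -3763/(-1359) + 3461/(-288) = -3763*(-1/1359) + 3461*(-1/288) = 3763/1359 - 3461/288 = -134065/14496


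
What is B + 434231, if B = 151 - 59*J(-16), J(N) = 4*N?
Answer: 438158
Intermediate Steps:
B = 3927 (B = 151 - 236*(-16) = 151 - 59*(-64) = 151 + 3776 = 3927)
B + 434231 = 3927 + 434231 = 438158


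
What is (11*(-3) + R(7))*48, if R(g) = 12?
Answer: -1008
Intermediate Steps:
(11*(-3) + R(7))*48 = (11*(-3) + 12)*48 = (-33 + 12)*48 = -21*48 = -1008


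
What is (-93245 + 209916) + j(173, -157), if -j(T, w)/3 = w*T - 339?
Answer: 199171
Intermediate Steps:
j(T, w) = 1017 - 3*T*w (j(T, w) = -3*(w*T - 339) = -3*(T*w - 339) = -3*(-339 + T*w) = 1017 - 3*T*w)
(-93245 + 209916) + j(173, -157) = (-93245 + 209916) + (1017 - 3*173*(-157)) = 116671 + (1017 + 81483) = 116671 + 82500 = 199171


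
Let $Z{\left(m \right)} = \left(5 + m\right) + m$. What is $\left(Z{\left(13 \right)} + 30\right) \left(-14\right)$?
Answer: $-854$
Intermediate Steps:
$Z{\left(m \right)} = 5 + 2 m$
$\left(Z{\left(13 \right)} + 30\right) \left(-14\right) = \left(\left(5 + 2 \cdot 13\right) + 30\right) \left(-14\right) = \left(\left(5 + 26\right) + 30\right) \left(-14\right) = \left(31 + 30\right) \left(-14\right) = 61 \left(-14\right) = -854$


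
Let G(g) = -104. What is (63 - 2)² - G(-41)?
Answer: 3825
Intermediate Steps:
(63 - 2)² - G(-41) = (63 - 2)² - 1*(-104) = 61² + 104 = 3721 + 104 = 3825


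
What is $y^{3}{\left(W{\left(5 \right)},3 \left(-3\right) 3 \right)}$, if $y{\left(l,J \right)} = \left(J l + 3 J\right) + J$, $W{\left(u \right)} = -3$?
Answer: $-19683$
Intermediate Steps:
$y{\left(l,J \right)} = 4 J + J l$ ($y{\left(l,J \right)} = \left(3 J + J l\right) + J = 4 J + J l$)
$y^{3}{\left(W{\left(5 \right)},3 \left(-3\right) 3 \right)} = \left(3 \left(-3\right) 3 \left(4 - 3\right)\right)^{3} = \left(\left(-9\right) 3 \cdot 1\right)^{3} = \left(\left(-27\right) 1\right)^{3} = \left(-27\right)^{3} = -19683$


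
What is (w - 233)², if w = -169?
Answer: 161604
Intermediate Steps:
(w - 233)² = (-169 - 233)² = (-402)² = 161604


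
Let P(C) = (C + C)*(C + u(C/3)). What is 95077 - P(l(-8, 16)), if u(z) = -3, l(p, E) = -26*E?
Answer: -253531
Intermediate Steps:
P(C) = 2*C*(-3 + C) (P(C) = (C + C)*(C - 3) = (2*C)*(-3 + C) = 2*C*(-3 + C))
95077 - P(l(-8, 16)) = 95077 - 2*(-26*16)*(-3 - 26*16) = 95077 - 2*(-416)*(-3 - 416) = 95077 - 2*(-416)*(-419) = 95077 - 1*348608 = 95077 - 348608 = -253531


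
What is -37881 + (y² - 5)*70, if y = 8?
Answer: -33751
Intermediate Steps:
-37881 + (y² - 5)*70 = -37881 + (8² - 5)*70 = -37881 + (64 - 5)*70 = -37881 + 59*70 = -37881 + 4130 = -33751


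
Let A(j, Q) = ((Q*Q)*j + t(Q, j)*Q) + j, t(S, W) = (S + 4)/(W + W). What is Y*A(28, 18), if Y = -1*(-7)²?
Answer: -892493/2 ≈ -4.4625e+5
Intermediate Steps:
t(S, W) = (4 + S)/(2*W) (t(S, W) = (4 + S)/((2*W)) = (4 + S)*(1/(2*W)) = (4 + S)/(2*W))
Y = -49 (Y = -1*49 = -49)
A(j, Q) = j + j*Q² + Q*(4 + Q)/(2*j) (A(j, Q) = ((Q*Q)*j + ((4 + Q)/(2*j))*Q) + j = (Q²*j + Q*(4 + Q)/(2*j)) + j = (j*Q² + Q*(4 + Q)/(2*j)) + j = j + j*Q² + Q*(4 + Q)/(2*j))
Y*A(28, 18) = -49*(18*(4 + 18) + 2*28²*(1 + 18²))/(2*28) = -49*(18*22 + 2*784*(1 + 324))/(2*28) = -49*(396 + 2*784*325)/(2*28) = -49*(396 + 509600)/(2*28) = -49*509996/(2*28) = -49*127499/14 = -892493/2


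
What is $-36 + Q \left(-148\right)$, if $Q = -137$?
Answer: $20240$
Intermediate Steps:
$-36 + Q \left(-148\right) = -36 - -20276 = -36 + 20276 = 20240$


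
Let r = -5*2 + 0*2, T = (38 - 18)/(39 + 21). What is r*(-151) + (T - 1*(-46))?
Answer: 4669/3 ≈ 1556.3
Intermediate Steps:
T = ⅓ (T = 20/60 = 20*(1/60) = ⅓ ≈ 0.33333)
r = -10 (r = -10 + 0 = -10)
r*(-151) + (T - 1*(-46)) = -10*(-151) + (⅓ - 1*(-46)) = 1510 + (⅓ + 46) = 1510 + 139/3 = 4669/3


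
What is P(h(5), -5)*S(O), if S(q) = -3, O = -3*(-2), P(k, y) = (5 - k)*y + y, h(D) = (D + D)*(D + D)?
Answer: -1410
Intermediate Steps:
h(D) = 4*D² (h(D) = (2*D)*(2*D) = 4*D²)
P(k, y) = y + y*(5 - k) (P(k, y) = y*(5 - k) + y = y + y*(5 - k))
O = 6
P(h(5), -5)*S(O) = -5*(6 - 4*5²)*(-3) = -5*(6 - 4*25)*(-3) = -5*(6 - 1*100)*(-3) = -5*(6 - 100)*(-3) = -5*(-94)*(-3) = 470*(-3) = -1410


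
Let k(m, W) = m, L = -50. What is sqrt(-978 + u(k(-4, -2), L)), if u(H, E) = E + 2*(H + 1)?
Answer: I*sqrt(1034) ≈ 32.156*I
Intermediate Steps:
u(H, E) = 2 + E + 2*H (u(H, E) = E + 2*(1 + H) = E + (2 + 2*H) = 2 + E + 2*H)
sqrt(-978 + u(k(-4, -2), L)) = sqrt(-978 + (2 - 50 + 2*(-4))) = sqrt(-978 + (2 - 50 - 8)) = sqrt(-978 - 56) = sqrt(-1034) = I*sqrt(1034)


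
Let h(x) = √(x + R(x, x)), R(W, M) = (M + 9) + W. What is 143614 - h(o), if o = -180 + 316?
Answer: 143614 - √417 ≈ 1.4359e+5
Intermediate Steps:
R(W, M) = 9 + M + W (R(W, M) = (9 + M) + W = 9 + M + W)
o = 136
h(x) = √(9 + 3*x) (h(x) = √(x + (9 + x + x)) = √(x + (9 + 2*x)) = √(9 + 3*x))
143614 - h(o) = 143614 - √(9 + 3*136) = 143614 - √(9 + 408) = 143614 - √417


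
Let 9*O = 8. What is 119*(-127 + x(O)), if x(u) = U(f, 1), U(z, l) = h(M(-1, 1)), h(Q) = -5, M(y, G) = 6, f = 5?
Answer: -15708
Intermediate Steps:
U(z, l) = -5
O = 8/9 (O = (⅑)*8 = 8/9 ≈ 0.88889)
x(u) = -5
119*(-127 + x(O)) = 119*(-127 - 5) = 119*(-132) = -15708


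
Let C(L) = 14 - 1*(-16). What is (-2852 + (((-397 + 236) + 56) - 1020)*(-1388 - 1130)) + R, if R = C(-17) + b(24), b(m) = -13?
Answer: 2829915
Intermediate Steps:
C(L) = 30 (C(L) = 14 + 16 = 30)
R = 17 (R = 30 - 13 = 17)
(-2852 + (((-397 + 236) + 56) - 1020)*(-1388 - 1130)) + R = (-2852 + (((-397 + 236) + 56) - 1020)*(-1388 - 1130)) + 17 = (-2852 + ((-161 + 56) - 1020)*(-2518)) + 17 = (-2852 + (-105 - 1020)*(-2518)) + 17 = (-2852 - 1125*(-2518)) + 17 = (-2852 + 2832750) + 17 = 2829898 + 17 = 2829915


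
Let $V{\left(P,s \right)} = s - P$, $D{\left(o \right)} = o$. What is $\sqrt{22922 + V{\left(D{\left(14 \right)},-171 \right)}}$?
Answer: $\sqrt{22737} \approx 150.79$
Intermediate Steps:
$\sqrt{22922 + V{\left(D{\left(14 \right)},-171 \right)}} = \sqrt{22922 - 185} = \sqrt{22737}$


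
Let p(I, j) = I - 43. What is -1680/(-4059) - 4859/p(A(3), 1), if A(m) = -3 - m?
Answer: 6601667/66297 ≈ 99.577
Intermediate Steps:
p(I, j) = -43 + I
-1680/(-4059) - 4859/p(A(3), 1) = -1680/(-4059) - 4859/(-43 + (-3 - 1*3)) = -1680*(-1/4059) - 4859/(-43 + (-3 - 3)) = 560/1353 - 4859/(-43 - 6) = 560/1353 - 4859/(-49) = 560/1353 - 4859*(-1/49) = 560/1353 + 4859/49 = 6601667/66297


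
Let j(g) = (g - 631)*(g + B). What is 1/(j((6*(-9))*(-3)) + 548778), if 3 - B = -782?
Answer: 1/104635 ≈ 9.5570e-6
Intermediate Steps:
B = 785 (B = 3 - 1*(-782) = 3 + 782 = 785)
j(g) = (-631 + g)*(785 + g) (j(g) = (g - 631)*(g + 785) = (-631 + g)*(785 + g))
1/(j((6*(-9))*(-3)) + 548778) = 1/((-495335 + ((6*(-9))*(-3))² + 154*((6*(-9))*(-3))) + 548778) = 1/((-495335 + (-54*(-3))² + 154*(-54*(-3))) + 548778) = 1/((-495335 + 162² + 154*162) + 548778) = 1/((-495335 + 26244 + 24948) + 548778) = 1/(-444143 + 548778) = 1/104635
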